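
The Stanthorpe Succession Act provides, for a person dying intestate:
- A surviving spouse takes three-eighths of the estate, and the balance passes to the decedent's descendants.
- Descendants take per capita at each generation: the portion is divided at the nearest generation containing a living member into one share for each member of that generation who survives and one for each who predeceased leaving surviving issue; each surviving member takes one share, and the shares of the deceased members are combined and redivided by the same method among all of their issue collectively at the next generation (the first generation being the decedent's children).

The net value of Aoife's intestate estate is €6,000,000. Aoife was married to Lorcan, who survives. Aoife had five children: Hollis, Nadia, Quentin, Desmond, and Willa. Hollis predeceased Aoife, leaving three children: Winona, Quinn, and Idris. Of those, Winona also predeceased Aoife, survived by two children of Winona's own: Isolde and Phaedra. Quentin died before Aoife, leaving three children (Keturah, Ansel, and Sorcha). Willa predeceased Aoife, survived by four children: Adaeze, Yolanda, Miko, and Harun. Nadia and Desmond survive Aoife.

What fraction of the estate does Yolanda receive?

Lorcan takes three-eighths of €6,000,000 = €2,250,000. The remaining €3,750,000 passes to the descendants.
The descendants' portion (€3,750,000) is divided at the children's generation into 5 shares of €750,000. Nadia and Desmond each take €750,000. The 3 shares of the deceased (Hollis, Quentin, and Willa) are combined into a pool of €2,250,000.
That pool (€2,250,000) is divided at the grandchildren's generation into 10 shares of €225,000. Quinn, Idris, Keturah, Ansel, Sorcha, Adaeze, Yolanda, Miko, and Harun each take €225,000. The remaining share for the deceased Winona (€225,000) is carried to the next generation.
That pool (€225,000) is divided at the great-grandchildren's generation equally among Isolde and Phaedra: €112,500 each.

Yolanda receives 3/80 of the estate.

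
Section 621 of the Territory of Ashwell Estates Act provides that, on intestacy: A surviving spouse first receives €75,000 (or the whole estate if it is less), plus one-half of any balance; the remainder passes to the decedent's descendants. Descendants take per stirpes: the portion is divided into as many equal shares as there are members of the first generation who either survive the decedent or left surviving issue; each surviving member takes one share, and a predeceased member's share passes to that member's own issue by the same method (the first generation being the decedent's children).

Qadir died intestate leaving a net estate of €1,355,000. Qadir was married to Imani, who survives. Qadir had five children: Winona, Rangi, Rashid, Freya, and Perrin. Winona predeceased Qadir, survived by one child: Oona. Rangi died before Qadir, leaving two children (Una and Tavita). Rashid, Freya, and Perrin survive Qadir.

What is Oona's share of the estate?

Oona receives €128,000.

Imani first takes €75,000, leaving a balance of €1,280,000. Imani then takes one-half of the balance (€640,000), for a total of €715,000. The remaining €640,000 passes to the descendants.
The descendants' portion (€640,000) is divided into 5 shares of €128,000: Rashid, Freya, and Perrin each take €128,000; Winona's €128,000 share passes to Winona's issue; Rangi's €128,000 share passes to Rangi's issue.
Winona's share (€128,000) passes entirely to Oona.
Rangi's share (€128,000) is divided into 2 shares of €64,000: Una and Tavita each take €64,000.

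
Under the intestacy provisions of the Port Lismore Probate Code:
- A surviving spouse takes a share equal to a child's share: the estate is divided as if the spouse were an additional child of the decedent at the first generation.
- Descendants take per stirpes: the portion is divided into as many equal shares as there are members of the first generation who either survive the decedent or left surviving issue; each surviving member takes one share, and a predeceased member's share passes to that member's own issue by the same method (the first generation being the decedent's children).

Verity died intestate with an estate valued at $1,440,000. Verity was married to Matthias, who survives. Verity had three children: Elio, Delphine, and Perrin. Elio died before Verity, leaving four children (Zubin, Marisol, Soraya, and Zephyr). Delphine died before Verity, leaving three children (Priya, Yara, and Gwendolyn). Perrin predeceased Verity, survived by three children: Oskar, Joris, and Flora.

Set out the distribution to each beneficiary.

The spouse counts as an additional share at the children's level, so there are 4 primary shares of $360,000. Matthias takes one such share ($360,000).
The children's combined portion ($1,080,000) is divided into 3 shares of $360,000: Elio's $360,000 share passes to Elio's issue; Delphine's $360,000 share passes to Delphine's issue; Perrin's $360,000 share passes to Perrin's issue.
Elio's share ($360,000) is divided into 4 shares of $90,000: Zubin, Marisol, Soraya, and Zephyr each take $90,000.
Delphine's share ($360,000) is divided into 3 shares of $120,000: Priya, Yara, and Gwendolyn each take $120,000.
Perrin's share ($360,000) is divided into 3 shares of $120,000: Oskar, Joris, and Flora each take $120,000.

Matthias: $360,000; Zubin: $90,000; Marisol: $90,000; Soraya: $90,000; Zephyr: $90,000; Priya: $120,000; Yara: $120,000; Gwendolyn: $120,000; Oskar: $120,000; Joris: $120,000; Flora: $120,000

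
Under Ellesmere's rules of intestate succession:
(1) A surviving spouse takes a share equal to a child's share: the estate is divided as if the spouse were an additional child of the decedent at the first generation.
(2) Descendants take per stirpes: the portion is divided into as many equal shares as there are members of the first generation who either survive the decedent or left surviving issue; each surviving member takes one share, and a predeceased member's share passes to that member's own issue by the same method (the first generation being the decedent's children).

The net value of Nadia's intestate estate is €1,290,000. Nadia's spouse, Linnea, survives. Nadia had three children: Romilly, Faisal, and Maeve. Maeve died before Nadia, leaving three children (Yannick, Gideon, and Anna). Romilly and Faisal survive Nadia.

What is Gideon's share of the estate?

Gideon receives €107,500.

The spouse counts as an additional share at the children's level, so there are 4 primary shares of €322,500. Linnea takes one such share (€322,500).
The children's combined portion (€967,500) is divided into 3 shares of €322,500: Romilly and Faisal each take €322,500; Maeve's €322,500 share passes to Maeve's issue.
Maeve's share (€322,500) is divided into 3 shares of €107,500: Yannick, Gideon, and Anna each take €107,500.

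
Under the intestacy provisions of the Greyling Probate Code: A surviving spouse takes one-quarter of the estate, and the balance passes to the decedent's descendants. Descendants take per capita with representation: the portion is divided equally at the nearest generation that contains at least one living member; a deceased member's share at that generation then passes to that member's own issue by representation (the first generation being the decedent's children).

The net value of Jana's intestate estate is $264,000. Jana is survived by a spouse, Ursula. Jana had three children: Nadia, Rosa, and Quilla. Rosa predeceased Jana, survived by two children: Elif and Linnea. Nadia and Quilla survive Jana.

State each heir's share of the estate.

Ursula takes one-quarter of $264,000 = $66,000. The remaining $198,000 passes to the descendants.
The descendants' portion ($198,000) is divided into 3 shares of $66,000: Nadia and Quilla each take $66,000; Rosa's $66,000 share passes to Rosa's issue.
Rosa's share ($66,000) is divided into 2 shares of $33,000: Elif and Linnea each take $33,000.

Ursula: $66,000; Nadia: $66,000; Elif: $33,000; Linnea: $33,000; Quilla: $66,000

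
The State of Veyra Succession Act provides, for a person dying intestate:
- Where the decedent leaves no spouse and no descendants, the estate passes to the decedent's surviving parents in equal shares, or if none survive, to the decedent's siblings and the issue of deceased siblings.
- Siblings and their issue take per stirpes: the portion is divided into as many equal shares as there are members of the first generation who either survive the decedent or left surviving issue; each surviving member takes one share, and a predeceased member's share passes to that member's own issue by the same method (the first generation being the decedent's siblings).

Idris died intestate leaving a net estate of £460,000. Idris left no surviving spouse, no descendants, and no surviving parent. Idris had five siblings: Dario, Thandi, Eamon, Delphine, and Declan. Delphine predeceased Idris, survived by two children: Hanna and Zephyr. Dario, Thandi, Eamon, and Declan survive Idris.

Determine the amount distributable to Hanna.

The entire £460,000 passes to the siblings and their issue.
That amount (£460,000) is divided into 5 shares of £92,000: Dario, Thandi, Eamon, and Declan each take £92,000; Delphine's £92,000 share passes to Delphine's issue.
Delphine's share (£92,000) is divided into 2 shares of £46,000: Hanna and Zephyr each take £46,000.

Hanna receives £46,000.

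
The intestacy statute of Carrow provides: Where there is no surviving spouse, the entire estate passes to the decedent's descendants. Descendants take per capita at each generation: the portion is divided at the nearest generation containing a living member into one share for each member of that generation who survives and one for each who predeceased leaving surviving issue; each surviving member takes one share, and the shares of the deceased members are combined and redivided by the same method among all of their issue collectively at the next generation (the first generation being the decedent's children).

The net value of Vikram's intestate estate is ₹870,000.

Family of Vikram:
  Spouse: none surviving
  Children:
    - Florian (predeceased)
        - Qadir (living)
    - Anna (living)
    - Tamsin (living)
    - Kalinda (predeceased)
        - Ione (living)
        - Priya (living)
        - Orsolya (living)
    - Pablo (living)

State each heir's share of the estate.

The entire ₹870,000 passes to the descendants.
That amount (₹870,000) is divided at the children's generation into 5 shares of ₹174,000. Anna, Tamsin, and Pablo each take ₹174,000. The 2 shares of the deceased (Florian and Kalinda) are combined into a pool of ₹348,000.
That pool (₹348,000) is divided at the grandchildren's generation equally among Qadir, Ione, Priya, and Orsolya: ₹87,000 each.

Qadir: ₹87,000; Anna: ₹174,000; Tamsin: ₹174,000; Ione: ₹87,000; Priya: ₹87,000; Orsolya: ₹87,000; Pablo: ₹174,000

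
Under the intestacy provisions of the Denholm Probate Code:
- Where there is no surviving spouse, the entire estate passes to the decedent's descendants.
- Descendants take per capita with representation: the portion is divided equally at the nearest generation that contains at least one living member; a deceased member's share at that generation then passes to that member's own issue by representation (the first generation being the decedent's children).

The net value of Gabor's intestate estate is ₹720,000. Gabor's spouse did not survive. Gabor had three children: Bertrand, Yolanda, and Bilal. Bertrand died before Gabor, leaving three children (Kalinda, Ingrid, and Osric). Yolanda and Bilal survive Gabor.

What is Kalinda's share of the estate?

Kalinda receives ₹80,000.

The entire ₹720,000 passes to the descendants.
That amount (₹720,000) is divided into 3 shares of ₹240,000: Yolanda and Bilal each take ₹240,000; Bertrand's ₹240,000 share passes to Bertrand's issue.
Bertrand's share (₹240,000) is divided into 3 shares of ₹80,000: Kalinda, Ingrid, and Osric each take ₹80,000.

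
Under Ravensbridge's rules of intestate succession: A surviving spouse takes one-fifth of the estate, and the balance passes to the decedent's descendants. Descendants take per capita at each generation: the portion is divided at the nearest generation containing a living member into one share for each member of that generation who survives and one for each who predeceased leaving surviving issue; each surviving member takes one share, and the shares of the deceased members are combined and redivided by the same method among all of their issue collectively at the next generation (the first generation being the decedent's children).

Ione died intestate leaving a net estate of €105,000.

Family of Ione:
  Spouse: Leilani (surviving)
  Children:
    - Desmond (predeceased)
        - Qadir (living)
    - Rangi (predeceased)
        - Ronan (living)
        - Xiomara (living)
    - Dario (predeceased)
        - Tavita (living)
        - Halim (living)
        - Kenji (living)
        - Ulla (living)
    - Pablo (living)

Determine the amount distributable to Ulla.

Leilani takes one-fifth of €105,000 = €21,000. The remaining €84,000 passes to the descendants.
The descendants' portion (€84,000) is divided at the children's generation into 4 shares of €21,000. Pablo takes €21,000. The 3 shares of the deceased (Desmond, Rangi, and Dario) are combined into a pool of €63,000.
That pool (€63,000) is divided at the grandchildren's generation equally among Qadir, Ronan, Xiomara, Tavita, Halim, Kenji, and Ulla: €9,000 each.

Ulla receives €9,000.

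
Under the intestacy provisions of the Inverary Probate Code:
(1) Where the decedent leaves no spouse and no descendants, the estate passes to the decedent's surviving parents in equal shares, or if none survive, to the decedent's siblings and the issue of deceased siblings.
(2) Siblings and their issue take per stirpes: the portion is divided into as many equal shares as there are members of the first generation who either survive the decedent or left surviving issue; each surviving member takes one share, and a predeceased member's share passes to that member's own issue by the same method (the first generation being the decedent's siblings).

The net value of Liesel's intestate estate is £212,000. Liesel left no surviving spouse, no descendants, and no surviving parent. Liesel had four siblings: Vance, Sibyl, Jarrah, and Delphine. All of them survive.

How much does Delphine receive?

The entire £212,000 passes to the siblings and their issue.
That amount (£212,000) is divided into 4 shares of £53,000: Vance, Sibyl, Jarrah, and Delphine each take £53,000.

Delphine receives £53,000.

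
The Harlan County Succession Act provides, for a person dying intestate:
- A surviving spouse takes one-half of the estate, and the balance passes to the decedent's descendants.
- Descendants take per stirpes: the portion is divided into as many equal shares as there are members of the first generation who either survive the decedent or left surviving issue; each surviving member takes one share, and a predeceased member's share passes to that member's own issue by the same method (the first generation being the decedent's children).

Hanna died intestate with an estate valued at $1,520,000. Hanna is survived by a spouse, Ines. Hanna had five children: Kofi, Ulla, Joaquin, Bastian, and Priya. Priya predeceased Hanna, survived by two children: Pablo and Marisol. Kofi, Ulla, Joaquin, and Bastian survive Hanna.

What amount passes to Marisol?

Ines takes one-half of $1,520,000 = $760,000. The remaining $760,000 passes to the descendants.
The descendants' portion ($760,000) is divided into 5 shares of $152,000: Kofi, Ulla, Joaquin, and Bastian each take $152,000; Priya's $152,000 share passes to Priya's issue.
Priya's share ($152,000) is divided into 2 shares of $76,000: Pablo and Marisol each take $76,000.

Marisol receives $76,000.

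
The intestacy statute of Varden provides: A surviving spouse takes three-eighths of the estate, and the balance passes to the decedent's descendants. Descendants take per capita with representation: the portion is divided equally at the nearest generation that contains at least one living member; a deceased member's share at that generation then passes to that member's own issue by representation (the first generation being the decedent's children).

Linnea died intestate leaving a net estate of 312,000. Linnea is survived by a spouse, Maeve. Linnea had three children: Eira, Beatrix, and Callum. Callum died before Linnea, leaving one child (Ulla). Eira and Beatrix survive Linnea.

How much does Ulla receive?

Ulla receives 65,000.

Maeve takes three-eighths of 312,000 = 117,000. The remaining 195,000 passes to the descendants.
The descendants' portion (195,000) is divided into 3 shares of 65,000: Eira and Beatrix each take 65,000; Callum's 65,000 share passes to Callum's issue.
Callum's share (65,000) passes entirely to Ulla.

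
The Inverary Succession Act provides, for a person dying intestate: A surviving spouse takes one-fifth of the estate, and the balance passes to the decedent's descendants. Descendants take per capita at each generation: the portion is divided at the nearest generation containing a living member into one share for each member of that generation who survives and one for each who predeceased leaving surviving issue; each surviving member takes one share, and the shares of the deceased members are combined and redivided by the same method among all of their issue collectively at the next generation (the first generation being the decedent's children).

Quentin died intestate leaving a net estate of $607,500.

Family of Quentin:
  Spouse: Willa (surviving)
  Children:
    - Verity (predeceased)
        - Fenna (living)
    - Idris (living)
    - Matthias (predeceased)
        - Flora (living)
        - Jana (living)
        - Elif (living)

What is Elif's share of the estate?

Willa takes one-fifth of $607,500 = $121,500. The remaining $486,000 passes to the descendants.
The descendants' portion ($486,000) is divided at the children's generation into 3 shares of $162,000. Idris takes $162,000. The 2 shares of the deceased (Verity and Matthias) are combined into a pool of $324,000.
That pool ($324,000) is divided at the grandchildren's generation equally among Fenna, Flora, Jana, and Elif: $81,000 each.

Elif receives $81,000.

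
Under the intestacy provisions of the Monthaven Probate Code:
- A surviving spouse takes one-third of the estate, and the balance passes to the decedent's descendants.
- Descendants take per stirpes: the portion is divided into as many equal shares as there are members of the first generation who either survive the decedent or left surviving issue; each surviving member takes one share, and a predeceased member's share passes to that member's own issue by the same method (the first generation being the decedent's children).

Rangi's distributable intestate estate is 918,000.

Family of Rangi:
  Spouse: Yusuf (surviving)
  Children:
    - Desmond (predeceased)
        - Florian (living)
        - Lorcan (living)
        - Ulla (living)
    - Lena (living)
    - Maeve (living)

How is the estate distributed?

Yusuf: 306,000; Florian: 68,000; Lorcan: 68,000; Ulla: 68,000; Lena: 204,000; Maeve: 204,000

Yusuf takes one-third of 918,000 = 306,000. The remaining 612,000 passes to the descendants.
The descendants' portion (612,000) is divided into 3 shares of 204,000: Lena and Maeve each take 204,000; Desmond's 204,000 share passes to Desmond's issue.
Desmond's share (204,000) is divided into 3 shares of 68,000: Florian, Lorcan, and Ulla each take 68,000.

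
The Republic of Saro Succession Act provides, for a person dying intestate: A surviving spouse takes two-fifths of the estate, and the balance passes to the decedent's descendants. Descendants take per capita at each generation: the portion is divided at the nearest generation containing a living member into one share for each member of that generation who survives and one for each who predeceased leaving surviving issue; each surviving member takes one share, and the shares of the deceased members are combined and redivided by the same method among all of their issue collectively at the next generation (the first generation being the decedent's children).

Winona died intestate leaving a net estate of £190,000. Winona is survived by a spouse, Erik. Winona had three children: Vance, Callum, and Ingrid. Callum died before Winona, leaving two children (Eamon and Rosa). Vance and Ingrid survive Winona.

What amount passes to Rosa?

Erik takes two-fifths of £190,000 = £76,000. The remaining £114,000 passes to the descendants.
The descendants' portion (£114,000) is divided at the children's generation into 3 shares of £38,000. Vance and Ingrid each take £38,000. The remaining share for the deceased Callum (£38,000) is carried to the next generation.
That pool (£38,000) is divided at the grandchildren's generation equally among Eamon and Rosa: £19,000 each.

Rosa receives £19,000.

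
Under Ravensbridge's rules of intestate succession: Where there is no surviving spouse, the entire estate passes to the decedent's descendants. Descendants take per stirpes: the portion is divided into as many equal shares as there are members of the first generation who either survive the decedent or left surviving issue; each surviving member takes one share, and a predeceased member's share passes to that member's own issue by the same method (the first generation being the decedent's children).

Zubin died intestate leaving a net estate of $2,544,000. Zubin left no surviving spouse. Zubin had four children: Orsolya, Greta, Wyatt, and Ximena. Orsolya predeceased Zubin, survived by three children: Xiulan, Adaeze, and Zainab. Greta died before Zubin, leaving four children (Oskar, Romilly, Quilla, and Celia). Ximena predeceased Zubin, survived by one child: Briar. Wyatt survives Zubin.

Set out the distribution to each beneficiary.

The entire $2,544,000 passes to the descendants.
That amount ($2,544,000) is divided into 4 shares of $636,000: Wyatt takes $636,000; Orsolya's $636,000 share passes to Orsolya's issue; Greta's $636,000 share passes to Greta's issue; Ximena's $636,000 share passes to Ximena's issue.
Orsolya's share ($636,000) is divided into 3 shares of $212,000: Xiulan, Adaeze, and Zainab each take $212,000.
Greta's share ($636,000) is divided into 4 shares of $159,000: Oskar, Romilly, Quilla, and Celia each take $159,000.
Ximena's share ($636,000) passes entirely to Briar.

Xiulan: $212,000; Adaeze: $212,000; Zainab: $212,000; Oskar: $159,000; Romilly: $159,000; Quilla: $159,000; Celia: $159,000; Wyatt: $636,000; Briar: $636,000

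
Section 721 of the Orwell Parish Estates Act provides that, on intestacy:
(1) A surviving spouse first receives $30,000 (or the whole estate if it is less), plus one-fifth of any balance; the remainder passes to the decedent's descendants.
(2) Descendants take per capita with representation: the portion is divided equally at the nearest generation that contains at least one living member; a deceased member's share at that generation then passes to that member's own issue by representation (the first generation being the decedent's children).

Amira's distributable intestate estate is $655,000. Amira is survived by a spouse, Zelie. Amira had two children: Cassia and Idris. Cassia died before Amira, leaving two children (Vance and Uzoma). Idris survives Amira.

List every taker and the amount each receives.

Zelie first takes $30,000, leaving a balance of $625,000. Zelie then takes one-fifth of the balance ($125,000), for a total of $155,000. The remaining $500,000 passes to the descendants.
The descendants' portion ($500,000) is divided into 2 shares of $250,000: Idris takes $250,000; Cassia's $250,000 share passes to Cassia's issue.
Cassia's share ($250,000) is divided into 2 shares of $125,000: Vance and Uzoma each take $125,000.

Zelie: $155,000; Vance: $125,000; Uzoma: $125,000; Idris: $250,000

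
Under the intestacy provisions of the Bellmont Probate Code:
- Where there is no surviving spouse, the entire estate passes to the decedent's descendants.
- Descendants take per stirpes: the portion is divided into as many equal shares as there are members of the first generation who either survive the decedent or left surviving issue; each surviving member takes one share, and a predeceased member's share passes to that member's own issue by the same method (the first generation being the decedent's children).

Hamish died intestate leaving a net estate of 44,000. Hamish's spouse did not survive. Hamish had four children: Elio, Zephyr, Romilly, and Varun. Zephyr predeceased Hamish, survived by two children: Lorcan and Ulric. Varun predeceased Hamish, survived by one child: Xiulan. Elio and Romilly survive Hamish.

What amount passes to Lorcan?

Lorcan receives 5,500.

The entire 44,000 passes to the descendants.
That amount (44,000) is divided into 4 shares of 11,000: Elio and Romilly each take 11,000; Zephyr's 11,000 share passes to Zephyr's issue; Varun's 11,000 share passes to Varun's issue.
Zephyr's share (11,000) is divided into 2 shares of 5,500: Lorcan and Ulric each take 5,500.
Varun's share (11,000) passes entirely to Xiulan.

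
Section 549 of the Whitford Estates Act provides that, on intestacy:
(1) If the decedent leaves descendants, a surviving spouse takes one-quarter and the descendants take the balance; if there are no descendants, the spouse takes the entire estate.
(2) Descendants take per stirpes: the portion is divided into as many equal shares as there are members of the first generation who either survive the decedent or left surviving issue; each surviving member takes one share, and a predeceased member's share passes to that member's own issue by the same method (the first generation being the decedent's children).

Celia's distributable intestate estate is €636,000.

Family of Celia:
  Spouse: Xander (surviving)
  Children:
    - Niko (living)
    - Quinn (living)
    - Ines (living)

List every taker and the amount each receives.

Xander: €159,000; Niko: €159,000; Quinn: €159,000; Ines: €159,000

Xander takes one-quarter of €636,000 = €159,000. The remaining €477,000 passes to the descendants.
The descendants' portion (€477,000) is divided into 3 shares of €159,000: Niko, Quinn, and Ines each take €159,000.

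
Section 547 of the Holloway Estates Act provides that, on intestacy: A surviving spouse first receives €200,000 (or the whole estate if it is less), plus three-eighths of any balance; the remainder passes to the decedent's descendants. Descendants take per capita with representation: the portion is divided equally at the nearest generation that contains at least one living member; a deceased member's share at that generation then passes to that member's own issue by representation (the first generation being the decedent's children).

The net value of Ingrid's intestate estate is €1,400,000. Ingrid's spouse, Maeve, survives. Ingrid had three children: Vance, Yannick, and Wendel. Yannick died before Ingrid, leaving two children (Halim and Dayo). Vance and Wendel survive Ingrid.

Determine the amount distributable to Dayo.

Dayo receives €125,000.

Maeve first takes €200,000, leaving a balance of €1,200,000. Maeve then takes three-eighths of the balance (€450,000), for a total of €650,000. The remaining €750,000 passes to the descendants.
The descendants' portion (€750,000) is divided into 3 shares of €250,000: Vance and Wendel each take €250,000; Yannick's €250,000 share passes to Yannick's issue.
Yannick's share (€250,000) is divided into 2 shares of €125,000: Halim and Dayo each take €125,000.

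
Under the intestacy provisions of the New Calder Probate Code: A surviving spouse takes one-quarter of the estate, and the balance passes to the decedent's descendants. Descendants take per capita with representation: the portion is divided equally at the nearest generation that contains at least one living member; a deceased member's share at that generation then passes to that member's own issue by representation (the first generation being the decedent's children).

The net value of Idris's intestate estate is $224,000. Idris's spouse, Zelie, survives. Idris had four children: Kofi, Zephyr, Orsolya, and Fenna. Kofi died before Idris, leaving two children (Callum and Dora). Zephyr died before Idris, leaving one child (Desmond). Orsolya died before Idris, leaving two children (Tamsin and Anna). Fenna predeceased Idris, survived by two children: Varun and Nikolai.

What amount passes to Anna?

Anna receives $24,000.

Zelie takes one-quarter of $224,000 = $56,000. The remaining $168,000 passes to the descendants.
No child survives, so the initial division is made at the grandchildren's generation.
The descendants' portion ($168,000) is divided into 7 shares of $24,000: Callum, Dora, Desmond, Tamsin, Anna, Varun, and Nikolai each take $24,000.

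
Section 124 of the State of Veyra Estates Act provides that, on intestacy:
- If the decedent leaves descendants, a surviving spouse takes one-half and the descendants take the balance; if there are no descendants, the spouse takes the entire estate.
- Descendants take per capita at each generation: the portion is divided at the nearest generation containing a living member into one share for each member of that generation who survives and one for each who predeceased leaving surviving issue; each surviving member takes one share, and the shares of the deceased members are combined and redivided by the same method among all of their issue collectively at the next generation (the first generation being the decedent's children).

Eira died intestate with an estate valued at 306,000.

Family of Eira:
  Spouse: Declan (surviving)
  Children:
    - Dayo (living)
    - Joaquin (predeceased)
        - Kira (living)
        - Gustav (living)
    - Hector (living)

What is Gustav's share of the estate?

Declan takes one-half of 306,000 = 153,000. The remaining 153,000 passes to the descendants.
The descendants' portion (153,000) is divided at the children's generation into 3 shares of 51,000. Dayo and Hector each take 51,000. The remaining share for the deceased Joaquin (51,000) is carried to the next generation.
That pool (51,000) is divided at the grandchildren's generation equally among Kira and Gustav: 25,500 each.

Gustav receives 25,500.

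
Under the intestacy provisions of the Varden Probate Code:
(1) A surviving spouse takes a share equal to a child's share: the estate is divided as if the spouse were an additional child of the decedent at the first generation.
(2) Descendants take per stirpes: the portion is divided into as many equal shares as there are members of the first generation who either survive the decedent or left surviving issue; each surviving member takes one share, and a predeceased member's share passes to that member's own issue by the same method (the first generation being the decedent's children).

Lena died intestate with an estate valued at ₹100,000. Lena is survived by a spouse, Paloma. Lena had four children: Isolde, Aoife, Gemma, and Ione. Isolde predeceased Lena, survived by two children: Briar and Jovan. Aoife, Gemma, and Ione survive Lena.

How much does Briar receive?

The spouse counts as an additional share at the children's level, so there are 5 primary shares of ₹20,000. Paloma takes one such share (₹20,000).
The children's combined portion (₹80,000) is divided into 4 shares of ₹20,000: Aoife, Gemma, and Ione each take ₹20,000; Isolde's ₹20,000 share passes to Isolde's issue.
Isolde's share (₹20,000) is divided into 2 shares of ₹10,000: Briar and Jovan each take ₹10,000.

Briar receives ₹10,000.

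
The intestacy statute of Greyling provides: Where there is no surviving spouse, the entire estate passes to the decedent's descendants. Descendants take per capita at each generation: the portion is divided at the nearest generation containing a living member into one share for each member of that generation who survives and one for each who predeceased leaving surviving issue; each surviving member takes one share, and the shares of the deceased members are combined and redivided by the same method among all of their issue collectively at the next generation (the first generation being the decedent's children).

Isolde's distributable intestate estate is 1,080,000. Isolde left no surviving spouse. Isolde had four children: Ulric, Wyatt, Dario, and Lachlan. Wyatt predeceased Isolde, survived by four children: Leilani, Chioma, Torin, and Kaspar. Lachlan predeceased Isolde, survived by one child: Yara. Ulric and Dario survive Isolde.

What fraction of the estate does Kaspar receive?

The entire 1,080,000 passes to the descendants.
That amount (1,080,000) is divided at the children's generation into 4 shares of 270,000. Ulric and Dario each take 270,000. The 2 shares of the deceased (Wyatt and Lachlan) are combined into a pool of 540,000.
That pool (540,000) is divided at the grandchildren's generation equally among Leilani, Chioma, Torin, Kaspar, and Yara: 108,000 each.

Kaspar receives 1/10 of the estate.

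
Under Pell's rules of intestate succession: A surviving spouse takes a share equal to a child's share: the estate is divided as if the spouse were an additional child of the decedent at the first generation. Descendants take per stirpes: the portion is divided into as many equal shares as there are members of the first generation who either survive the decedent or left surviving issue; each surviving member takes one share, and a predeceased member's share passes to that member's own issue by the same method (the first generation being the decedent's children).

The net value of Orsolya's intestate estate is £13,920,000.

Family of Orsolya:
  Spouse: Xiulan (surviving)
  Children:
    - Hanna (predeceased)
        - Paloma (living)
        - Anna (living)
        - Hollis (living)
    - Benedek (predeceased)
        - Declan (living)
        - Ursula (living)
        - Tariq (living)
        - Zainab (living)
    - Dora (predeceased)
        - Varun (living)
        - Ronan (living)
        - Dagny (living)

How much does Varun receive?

Varun receives £1,160,000.

The spouse counts as an additional share at the children's level, so there are 4 primary shares of £3,480,000. Xiulan takes one such share (£3,480,000).
The children's combined portion (£10,440,000) is divided into 3 shares of £3,480,000: Hanna's £3,480,000 share passes to Hanna's issue; Benedek's £3,480,000 share passes to Benedek's issue; Dora's £3,480,000 share passes to Dora's issue.
Hanna's share (£3,480,000) is divided into 3 shares of £1,160,000: Paloma, Anna, and Hollis each take £1,160,000.
Benedek's share (£3,480,000) is divided into 4 shares of £870,000: Declan, Ursula, Tariq, and Zainab each take £870,000.
Dora's share (£3,480,000) is divided into 3 shares of £1,160,000: Varun, Ronan, and Dagny each take £1,160,000.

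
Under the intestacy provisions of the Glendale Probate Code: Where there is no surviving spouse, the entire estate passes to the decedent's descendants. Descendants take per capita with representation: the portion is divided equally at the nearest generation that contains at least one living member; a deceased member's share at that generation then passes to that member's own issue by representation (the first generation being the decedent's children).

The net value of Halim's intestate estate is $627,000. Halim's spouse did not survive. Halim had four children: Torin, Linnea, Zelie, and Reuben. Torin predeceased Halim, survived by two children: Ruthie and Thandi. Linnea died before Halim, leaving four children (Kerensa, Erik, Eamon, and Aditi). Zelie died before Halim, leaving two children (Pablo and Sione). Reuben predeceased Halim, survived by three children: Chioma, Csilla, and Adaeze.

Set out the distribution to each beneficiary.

The entire $627,000 passes to the descendants.
No child survives, so the initial division is made at the grandchildren's generation.
That amount ($627,000) is divided into 11 shares of $57,000: Ruthie, Thandi, Kerensa, Erik, Eamon, Aditi, Pablo, Sione, Chioma, Csilla, and Adaeze each take $57,000.

Ruthie: $57,000; Thandi: $57,000; Kerensa: $57,000; Erik: $57,000; Eamon: $57,000; Aditi: $57,000; Pablo: $57,000; Sione: $57,000; Chioma: $57,000; Csilla: $57,000; Adaeze: $57,000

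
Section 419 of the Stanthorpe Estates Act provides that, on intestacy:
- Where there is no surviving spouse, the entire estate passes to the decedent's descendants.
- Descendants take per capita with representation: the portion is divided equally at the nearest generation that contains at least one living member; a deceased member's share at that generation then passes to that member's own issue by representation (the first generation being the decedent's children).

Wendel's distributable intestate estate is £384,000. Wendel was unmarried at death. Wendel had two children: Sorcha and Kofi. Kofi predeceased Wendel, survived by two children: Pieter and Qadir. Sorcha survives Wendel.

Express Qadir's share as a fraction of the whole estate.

Qadir receives 1/4 of the estate.

The entire £384,000 passes to the descendants.
That amount (£384,000) is divided into 2 shares of £192,000: Sorcha takes £192,000; Kofi's £192,000 share passes to Kofi's issue.
Kofi's share (£192,000) is divided into 2 shares of £96,000: Pieter and Qadir each take £96,000.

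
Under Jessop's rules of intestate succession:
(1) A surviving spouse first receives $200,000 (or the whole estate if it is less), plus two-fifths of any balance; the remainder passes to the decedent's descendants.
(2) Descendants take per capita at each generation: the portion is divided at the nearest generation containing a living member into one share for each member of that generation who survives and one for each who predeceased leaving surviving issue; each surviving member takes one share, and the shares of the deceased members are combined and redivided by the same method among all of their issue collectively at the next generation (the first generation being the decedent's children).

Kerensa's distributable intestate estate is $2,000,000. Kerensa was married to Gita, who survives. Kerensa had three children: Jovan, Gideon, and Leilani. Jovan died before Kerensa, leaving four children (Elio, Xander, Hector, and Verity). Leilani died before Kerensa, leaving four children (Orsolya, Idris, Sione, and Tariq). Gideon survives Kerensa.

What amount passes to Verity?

Verity receives $90,000.

Gita first takes $200,000, leaving a balance of $1,800,000. Gita then takes two-fifths of the balance ($720,000), for a total of $920,000. The remaining $1,080,000 passes to the descendants.
The descendants' portion ($1,080,000) is divided at the children's generation into 3 shares of $360,000. Gideon takes $360,000. The 2 shares of the deceased (Jovan and Leilani) are combined into a pool of $720,000.
That pool ($720,000) is divided at the grandchildren's generation equally among Elio, Xander, Hector, Verity, Orsolya, Idris, Sione, and Tariq: $90,000 each.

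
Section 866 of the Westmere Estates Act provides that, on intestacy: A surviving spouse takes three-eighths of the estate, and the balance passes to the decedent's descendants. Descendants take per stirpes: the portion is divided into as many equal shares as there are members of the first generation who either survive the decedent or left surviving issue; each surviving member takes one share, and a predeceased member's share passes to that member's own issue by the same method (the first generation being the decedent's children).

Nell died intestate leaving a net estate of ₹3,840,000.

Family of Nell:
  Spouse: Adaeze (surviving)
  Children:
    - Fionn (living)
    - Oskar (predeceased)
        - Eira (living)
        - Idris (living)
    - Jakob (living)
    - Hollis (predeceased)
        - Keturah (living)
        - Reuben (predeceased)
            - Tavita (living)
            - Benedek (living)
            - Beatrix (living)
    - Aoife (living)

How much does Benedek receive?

Benedek receives ₹80,000.

Adaeze takes three-eighths of ₹3,840,000 = ₹1,440,000. The remaining ₹2,400,000 passes to the descendants.
The descendants' portion (₹2,400,000) is divided into 5 shares of ₹480,000: Fionn, Jakob, and Aoife each take ₹480,000; Oskar's ₹480,000 share passes to Oskar's issue; Hollis's ₹480,000 share passes to Hollis's issue.
Oskar's share (₹480,000) is divided into 2 shares of ₹240,000: Eira and Idris each take ₹240,000.
Hollis's share (₹480,000) is divided into 2 shares of ₹240,000: Keturah takes ₹240,000; Reuben's ₹240,000 share passes to Reuben's issue.
Reuben's share (₹240,000) is divided into 3 shares of ₹80,000: Tavita, Benedek, and Beatrix each take ₹80,000.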